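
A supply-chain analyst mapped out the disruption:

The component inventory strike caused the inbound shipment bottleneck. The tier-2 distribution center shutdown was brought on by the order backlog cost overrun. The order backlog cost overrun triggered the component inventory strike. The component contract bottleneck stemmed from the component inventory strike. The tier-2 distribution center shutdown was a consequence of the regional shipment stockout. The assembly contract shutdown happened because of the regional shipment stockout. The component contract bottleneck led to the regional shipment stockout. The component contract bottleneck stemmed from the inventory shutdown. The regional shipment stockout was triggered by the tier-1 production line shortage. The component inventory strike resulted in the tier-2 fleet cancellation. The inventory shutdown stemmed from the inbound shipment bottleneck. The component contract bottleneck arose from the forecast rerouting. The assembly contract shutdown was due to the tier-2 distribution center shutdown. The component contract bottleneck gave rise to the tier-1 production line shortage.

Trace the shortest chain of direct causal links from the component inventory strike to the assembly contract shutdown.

the component inventory strike → the component contract bottleneck → the regional shipment stockout → the assembly contract shutdown

the component inventory strike → the component contract bottleneck
the component contract bottleneck → the regional shipment stockout
the regional shipment stockout → the assembly contract shutdown
Length: 3 steps.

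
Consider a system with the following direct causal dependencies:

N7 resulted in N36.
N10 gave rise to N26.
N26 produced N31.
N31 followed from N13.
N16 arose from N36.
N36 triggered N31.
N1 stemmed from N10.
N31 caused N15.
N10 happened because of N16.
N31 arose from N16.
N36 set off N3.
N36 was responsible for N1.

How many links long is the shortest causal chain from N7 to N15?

3

Shortest chain: N7 → N36 → N31 → N15.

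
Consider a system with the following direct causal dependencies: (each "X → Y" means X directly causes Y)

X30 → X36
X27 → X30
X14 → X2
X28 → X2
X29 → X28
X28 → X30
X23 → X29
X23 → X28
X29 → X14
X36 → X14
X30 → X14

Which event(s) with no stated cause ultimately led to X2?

X23, X27

Tracing upstream from X2: X2 ← X28 ← X23.
A separate upstream branch: X2 ← X14 ← X30 ← X27.
Each of those chain origins has no stated cause.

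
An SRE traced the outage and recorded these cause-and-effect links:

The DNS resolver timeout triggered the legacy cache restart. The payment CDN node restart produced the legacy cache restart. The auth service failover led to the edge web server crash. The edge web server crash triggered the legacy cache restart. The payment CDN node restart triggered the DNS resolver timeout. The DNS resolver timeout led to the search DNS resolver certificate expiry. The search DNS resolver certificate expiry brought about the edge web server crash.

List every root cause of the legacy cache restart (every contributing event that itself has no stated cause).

the auth service failover, the payment CDN node restart

Tracing upstream from the legacy cache restart: the legacy cache restart ← the payment CDN node restart.
A separate upstream branch: the legacy cache restart ← the edge web server crash ← the auth service failover.
Each of those chain origins has no stated cause.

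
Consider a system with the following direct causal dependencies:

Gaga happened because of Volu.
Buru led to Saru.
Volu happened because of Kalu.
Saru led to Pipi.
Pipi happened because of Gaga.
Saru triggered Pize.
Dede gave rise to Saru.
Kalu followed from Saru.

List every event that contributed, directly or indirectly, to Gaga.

Immediate cause of Gaga: Volu.
Further upstream: Buru, Saru, Kalu, Dede.

Buru, Dede, Kalu, Saru, Volu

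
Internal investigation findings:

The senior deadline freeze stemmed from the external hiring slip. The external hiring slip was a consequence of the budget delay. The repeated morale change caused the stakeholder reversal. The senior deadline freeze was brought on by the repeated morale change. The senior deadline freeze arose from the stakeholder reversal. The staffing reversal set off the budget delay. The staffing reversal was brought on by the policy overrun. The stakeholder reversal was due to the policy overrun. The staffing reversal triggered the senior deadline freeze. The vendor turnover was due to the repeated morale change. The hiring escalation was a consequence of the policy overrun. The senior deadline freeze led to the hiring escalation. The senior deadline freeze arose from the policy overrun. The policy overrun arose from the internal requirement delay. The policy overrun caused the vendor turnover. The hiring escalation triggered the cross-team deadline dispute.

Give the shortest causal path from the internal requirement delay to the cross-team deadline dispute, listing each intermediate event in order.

the internal requirement delay → the policy overrun
the policy overrun → the hiring escalation
the hiring escalation → the cross-team deadline dispute
Length: 3 steps.

the internal requirement delay → the policy overrun → the hiring escalation → the cross-team deadline dispute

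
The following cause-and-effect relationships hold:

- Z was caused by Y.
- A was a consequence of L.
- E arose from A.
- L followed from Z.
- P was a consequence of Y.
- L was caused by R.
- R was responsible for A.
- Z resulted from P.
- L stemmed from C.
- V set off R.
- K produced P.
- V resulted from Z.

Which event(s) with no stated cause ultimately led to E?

Tracing upstream from E: E ← A ← L ← Z ← P ← K.
A separate upstream branch: E ← A ← L ← Z ← Y.
A separate upstream branch: E ← A ← L ← C.
Each of those chain origins has no stated cause.

C, K, Y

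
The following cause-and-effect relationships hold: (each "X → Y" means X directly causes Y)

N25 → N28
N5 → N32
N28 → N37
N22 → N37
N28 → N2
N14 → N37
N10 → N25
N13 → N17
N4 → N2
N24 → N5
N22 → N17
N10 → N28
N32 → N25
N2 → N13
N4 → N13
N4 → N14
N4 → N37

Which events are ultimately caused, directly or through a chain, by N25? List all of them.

N13, N17, N2, N28, N37

Direct effects: N28.
2 steps out: N2, N37.
3 steps out: N13.
4 steps out: N17.
Not reachable from it: N24, N5, N10, N32, N4, N22, N14.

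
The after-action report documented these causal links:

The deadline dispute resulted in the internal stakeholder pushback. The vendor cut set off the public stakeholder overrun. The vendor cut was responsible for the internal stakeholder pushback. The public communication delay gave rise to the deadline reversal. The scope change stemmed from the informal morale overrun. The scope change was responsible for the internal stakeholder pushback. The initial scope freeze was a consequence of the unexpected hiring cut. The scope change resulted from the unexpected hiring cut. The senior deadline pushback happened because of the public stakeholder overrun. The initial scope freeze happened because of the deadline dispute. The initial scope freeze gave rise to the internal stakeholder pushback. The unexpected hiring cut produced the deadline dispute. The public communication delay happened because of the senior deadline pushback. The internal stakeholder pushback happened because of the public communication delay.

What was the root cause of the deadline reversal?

Tracing upstream from the deadline reversal: the deadline reversal ← the public communication delay ← the senior deadline pushback ← the public stakeholder overrun ← the vendor cut.
The vendor cut has no stated cause, so it is the root.

the vendor cut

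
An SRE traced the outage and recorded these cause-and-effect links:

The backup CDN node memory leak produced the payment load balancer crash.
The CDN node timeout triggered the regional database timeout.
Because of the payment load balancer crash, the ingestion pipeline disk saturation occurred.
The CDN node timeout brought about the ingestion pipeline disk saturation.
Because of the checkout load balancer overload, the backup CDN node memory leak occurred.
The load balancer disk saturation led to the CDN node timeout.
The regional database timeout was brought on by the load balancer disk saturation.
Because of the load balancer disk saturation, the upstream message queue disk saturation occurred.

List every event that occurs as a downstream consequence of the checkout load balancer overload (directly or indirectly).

the backup CDN node memory leak, the ingestion pipeline disk saturation, the payment load balancer crash

Direct effects: the backup CDN node memory leak.
2 steps out: the payment load balancer crash.
3 steps out: the ingestion pipeline disk saturation.
Not reachable from it: the load balancer disk saturation, the upstream message queue disk saturation, the CDN node timeout, the regional database timeout.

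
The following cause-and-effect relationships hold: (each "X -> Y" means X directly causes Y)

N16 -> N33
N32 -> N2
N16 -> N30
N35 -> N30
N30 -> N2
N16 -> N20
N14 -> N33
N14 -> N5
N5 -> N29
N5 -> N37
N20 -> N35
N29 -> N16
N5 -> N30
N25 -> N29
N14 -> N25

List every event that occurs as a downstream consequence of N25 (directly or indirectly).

Direct effects: N29.
2 steps out: N16.
3 steps out: N20, N33, N30.
4 steps out: N35, N2.
Not reachable from it: N14, N5, N37, N32.

N16, N2, N20, N29, N30, N33, N35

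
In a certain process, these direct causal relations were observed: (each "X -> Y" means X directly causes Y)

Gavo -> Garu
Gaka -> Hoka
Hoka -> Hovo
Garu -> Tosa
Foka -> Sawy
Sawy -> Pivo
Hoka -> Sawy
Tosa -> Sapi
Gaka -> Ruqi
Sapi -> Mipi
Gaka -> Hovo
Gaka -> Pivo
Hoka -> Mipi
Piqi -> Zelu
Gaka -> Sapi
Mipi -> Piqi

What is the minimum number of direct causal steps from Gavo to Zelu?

Shortest chain: Gavo → Garu → Tosa → Sapi → Mipi → Piqi → Zelu.

6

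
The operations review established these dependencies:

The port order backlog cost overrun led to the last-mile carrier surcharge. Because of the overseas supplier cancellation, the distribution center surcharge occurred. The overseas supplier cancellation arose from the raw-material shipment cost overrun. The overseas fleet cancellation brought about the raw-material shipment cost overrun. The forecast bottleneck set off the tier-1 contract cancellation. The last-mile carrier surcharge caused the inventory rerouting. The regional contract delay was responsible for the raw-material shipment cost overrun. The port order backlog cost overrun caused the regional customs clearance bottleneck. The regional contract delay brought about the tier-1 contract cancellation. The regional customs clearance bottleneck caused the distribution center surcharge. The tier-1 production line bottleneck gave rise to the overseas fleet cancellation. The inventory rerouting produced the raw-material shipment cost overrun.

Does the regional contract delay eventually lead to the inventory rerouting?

No

The regional contract delay leads to the tier-1 contract cancellation, the raw-material shipment cost overrun, the overseas supplier cancellation, the distribution center surcharge; the inventory rerouting is not among them.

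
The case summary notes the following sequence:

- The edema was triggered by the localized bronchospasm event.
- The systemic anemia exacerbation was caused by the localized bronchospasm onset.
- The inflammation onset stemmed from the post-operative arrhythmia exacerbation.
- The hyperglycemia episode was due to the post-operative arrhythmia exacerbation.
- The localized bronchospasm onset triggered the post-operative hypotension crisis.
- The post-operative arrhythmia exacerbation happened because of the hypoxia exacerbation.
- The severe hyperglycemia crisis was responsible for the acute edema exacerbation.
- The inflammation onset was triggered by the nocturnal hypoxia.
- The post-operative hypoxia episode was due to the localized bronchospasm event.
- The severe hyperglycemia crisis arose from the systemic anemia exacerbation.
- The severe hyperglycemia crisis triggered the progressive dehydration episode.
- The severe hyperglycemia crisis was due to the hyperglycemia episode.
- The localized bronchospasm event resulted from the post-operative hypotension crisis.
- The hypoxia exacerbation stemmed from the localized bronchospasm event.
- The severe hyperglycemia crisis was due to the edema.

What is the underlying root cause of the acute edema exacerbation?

the localized bronchospasm onset

Tracing upstream from the acute edema exacerbation: the acute edema exacerbation ← the severe hyperglycemia crisis ← the systemic anemia exacerbation ← the localized bronchospasm onset.
The localized bronchospasm onset has no stated cause, so it is the root.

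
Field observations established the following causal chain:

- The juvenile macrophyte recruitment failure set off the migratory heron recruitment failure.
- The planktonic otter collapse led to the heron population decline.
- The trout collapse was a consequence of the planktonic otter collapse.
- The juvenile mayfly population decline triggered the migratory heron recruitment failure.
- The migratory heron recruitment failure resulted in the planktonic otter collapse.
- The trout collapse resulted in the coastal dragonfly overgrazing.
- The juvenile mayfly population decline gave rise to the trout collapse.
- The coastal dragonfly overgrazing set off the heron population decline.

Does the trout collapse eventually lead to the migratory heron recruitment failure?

The trout collapse leads to the coastal dragonfly overgrazing, the heron population decline; the migratory heron recruitment failure is not among them.

No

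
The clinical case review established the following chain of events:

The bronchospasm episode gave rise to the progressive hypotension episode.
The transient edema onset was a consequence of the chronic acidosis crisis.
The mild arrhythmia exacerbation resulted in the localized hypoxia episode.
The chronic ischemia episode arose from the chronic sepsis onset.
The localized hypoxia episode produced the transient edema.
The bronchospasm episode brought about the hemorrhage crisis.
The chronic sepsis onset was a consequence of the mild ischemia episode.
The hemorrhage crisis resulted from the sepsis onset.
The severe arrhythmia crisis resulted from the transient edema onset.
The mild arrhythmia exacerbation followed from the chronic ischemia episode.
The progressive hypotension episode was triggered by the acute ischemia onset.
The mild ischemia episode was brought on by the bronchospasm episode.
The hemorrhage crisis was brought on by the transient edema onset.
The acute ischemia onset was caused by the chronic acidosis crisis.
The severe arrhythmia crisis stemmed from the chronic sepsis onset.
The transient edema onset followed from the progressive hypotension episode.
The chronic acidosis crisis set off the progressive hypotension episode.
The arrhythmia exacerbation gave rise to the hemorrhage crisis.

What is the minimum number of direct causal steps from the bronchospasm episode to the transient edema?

Shortest chain: the bronchospasm episode → the mild ischemia episode → the chronic sepsis onset → the chronic ischemia episode → the mild arrhythmia exacerbation → the localized hypoxia episode → the transient edema.

6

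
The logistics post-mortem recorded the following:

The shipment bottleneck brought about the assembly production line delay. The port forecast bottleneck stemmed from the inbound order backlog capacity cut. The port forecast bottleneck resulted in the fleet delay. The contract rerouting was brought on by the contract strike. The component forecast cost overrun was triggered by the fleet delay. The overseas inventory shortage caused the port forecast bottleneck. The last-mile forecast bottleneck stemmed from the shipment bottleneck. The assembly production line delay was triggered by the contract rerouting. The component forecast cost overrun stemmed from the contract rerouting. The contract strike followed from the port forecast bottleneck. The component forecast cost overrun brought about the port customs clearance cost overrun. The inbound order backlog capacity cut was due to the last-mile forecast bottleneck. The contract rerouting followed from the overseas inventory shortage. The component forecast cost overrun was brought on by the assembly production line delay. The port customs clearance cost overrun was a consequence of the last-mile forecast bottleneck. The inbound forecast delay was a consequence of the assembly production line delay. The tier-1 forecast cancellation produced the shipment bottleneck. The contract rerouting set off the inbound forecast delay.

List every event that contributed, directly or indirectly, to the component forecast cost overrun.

the assembly production line delay, the contract rerouting, the contract strike, the fleet delay, the inbound order backlog capacity cut, the last-mile forecast bottleneck, the overseas inventory shortage, the port forecast bottleneck, the shipment bottleneck, the tier-1 forecast cancellation

Immediate causes of the component forecast cost overrun: the fleet delay, the contract rerouting, the assembly production line delay.
Further upstream: the tier-1 forecast cancellation, the shipment bottleneck, the overseas inventory shortage, the last-mile forecast bottleneck, the inbound order backlog capacity cut, the port forecast bottleneck, the contract strike.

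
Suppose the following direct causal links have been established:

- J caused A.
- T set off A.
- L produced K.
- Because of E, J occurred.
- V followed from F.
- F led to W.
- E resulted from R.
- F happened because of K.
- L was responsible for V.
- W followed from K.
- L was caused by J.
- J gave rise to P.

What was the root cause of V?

Tracing upstream from V: V ← L ← J ← E ← R.
R has no stated cause, so it is the root.

R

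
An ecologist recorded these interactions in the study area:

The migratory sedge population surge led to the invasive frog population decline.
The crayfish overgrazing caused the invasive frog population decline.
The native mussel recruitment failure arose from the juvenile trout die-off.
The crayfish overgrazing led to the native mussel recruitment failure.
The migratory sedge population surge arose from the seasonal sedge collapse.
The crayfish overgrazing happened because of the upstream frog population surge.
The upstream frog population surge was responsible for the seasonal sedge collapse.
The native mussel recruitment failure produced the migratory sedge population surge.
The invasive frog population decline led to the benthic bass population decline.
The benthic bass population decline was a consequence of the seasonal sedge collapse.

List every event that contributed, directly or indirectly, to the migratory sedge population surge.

Immediate causes of the migratory sedge population surge: the seasonal sedge collapse, the native mussel recruitment failure.
Further upstream: the upstream frog population surge, the crayfish overgrazing, the juvenile trout die-off.

the crayfish overgrazing, the juvenile trout die-off, the native mussel recruitment failure, the seasonal sedge collapse, the upstream frog population surge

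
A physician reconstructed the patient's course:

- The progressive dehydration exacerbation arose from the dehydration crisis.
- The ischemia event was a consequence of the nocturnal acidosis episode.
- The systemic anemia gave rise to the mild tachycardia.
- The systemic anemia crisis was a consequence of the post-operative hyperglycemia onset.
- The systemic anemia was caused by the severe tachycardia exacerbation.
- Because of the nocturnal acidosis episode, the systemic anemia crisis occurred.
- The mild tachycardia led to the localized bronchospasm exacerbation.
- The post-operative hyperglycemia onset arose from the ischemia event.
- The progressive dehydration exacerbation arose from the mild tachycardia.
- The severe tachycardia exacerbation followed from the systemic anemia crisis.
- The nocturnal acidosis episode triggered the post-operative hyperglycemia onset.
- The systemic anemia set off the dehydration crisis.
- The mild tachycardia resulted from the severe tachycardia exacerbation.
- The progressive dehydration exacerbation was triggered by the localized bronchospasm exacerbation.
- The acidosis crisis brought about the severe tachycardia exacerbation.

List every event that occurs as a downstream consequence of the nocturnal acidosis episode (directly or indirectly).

the dehydration crisis, the ischemia event, the localized bronchospasm exacerbation, the mild tachycardia, the post-operative hyperglycemia onset, the progressive dehydration exacerbation, the severe tachycardia exacerbation, the systemic anemia, the systemic anemia crisis

Direct effects: the ischemia event, the post-operative hyperglycemia onset, the systemic anemia crisis.
2 steps out: the severe tachycardia exacerbation.
3 steps out: the systemic anemia, the mild tachycardia.
4 steps out: the localized bronchospasm exacerbation, the dehydration crisis, the progressive dehydration exacerbation.
Not reachable from it: the acidosis crisis.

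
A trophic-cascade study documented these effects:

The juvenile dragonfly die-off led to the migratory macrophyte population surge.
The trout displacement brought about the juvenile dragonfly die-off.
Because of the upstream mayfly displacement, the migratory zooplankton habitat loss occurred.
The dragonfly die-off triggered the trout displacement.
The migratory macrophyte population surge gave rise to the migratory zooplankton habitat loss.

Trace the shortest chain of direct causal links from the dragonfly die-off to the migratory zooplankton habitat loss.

the dragonfly die-off → the trout displacement → the juvenile dragonfly die-off → the migratory macrophyte population surge → the migratory zooplankton habitat loss

the dragonfly die-off → the trout displacement
the trout displacement → the juvenile dragonfly die-off
the juvenile dragonfly die-off → the migratory macrophyte population surge
the migratory macrophyte population surge → the migratory zooplankton habitat loss
Length: 4 steps.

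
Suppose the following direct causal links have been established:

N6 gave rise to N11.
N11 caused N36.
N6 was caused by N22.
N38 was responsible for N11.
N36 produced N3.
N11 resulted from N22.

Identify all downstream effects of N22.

N11, N3, N36, N6

Direct effects: N6, N11.
2 steps out: N36.
3 steps out: N3.
Not reachable from it: N38.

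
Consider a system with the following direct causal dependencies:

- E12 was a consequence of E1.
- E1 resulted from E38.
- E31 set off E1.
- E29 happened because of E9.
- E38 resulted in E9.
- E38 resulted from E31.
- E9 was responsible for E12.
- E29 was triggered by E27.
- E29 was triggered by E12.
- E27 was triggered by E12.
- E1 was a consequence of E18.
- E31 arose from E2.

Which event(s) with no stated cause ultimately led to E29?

Tracing upstream from E29: E29 ← E9 ← E38 ← E31 ← E2.
A separate upstream branch: E29 ← E12 ← E1 ← E18.
Each of those chain origins has no stated cause.

E18, E2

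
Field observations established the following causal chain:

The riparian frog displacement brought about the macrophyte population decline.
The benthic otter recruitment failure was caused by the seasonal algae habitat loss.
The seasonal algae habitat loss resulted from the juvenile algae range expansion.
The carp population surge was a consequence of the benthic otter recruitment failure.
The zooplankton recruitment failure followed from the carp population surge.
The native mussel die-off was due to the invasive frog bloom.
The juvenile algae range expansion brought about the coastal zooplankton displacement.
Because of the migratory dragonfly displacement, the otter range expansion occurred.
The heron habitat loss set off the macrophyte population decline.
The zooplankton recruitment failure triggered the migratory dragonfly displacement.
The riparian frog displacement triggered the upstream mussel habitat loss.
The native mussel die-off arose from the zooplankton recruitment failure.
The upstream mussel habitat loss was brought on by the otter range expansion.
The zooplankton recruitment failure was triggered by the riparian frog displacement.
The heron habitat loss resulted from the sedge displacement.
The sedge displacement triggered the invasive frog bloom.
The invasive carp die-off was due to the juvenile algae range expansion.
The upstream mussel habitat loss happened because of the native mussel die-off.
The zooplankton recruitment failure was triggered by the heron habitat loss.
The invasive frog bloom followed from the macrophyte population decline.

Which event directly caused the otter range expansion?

the migratory dragonfly displacement

Upstream contributors include the juvenile algae range expansion, the sedge displacement, the heron habitat loss, the seasonal algae habitat loss, the benthic otter recruitment failure, the riparian frog displacement, the carp population surge, the zooplankton recruitment failure, but only the migratory dragonfly displacement feeds directly into the otter range expansion.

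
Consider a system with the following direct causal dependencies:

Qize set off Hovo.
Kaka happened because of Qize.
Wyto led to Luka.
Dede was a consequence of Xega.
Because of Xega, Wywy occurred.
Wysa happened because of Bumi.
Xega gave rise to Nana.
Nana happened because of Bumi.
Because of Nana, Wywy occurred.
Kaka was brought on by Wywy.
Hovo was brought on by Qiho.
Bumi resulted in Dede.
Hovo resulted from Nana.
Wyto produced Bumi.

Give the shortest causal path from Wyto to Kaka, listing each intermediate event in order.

Wyto → Bumi → Nana → Wywy → Kaka

Wyto → Bumi
Bumi → Nana
Nana → Wywy
Wywy → Kaka
Length: 4 steps.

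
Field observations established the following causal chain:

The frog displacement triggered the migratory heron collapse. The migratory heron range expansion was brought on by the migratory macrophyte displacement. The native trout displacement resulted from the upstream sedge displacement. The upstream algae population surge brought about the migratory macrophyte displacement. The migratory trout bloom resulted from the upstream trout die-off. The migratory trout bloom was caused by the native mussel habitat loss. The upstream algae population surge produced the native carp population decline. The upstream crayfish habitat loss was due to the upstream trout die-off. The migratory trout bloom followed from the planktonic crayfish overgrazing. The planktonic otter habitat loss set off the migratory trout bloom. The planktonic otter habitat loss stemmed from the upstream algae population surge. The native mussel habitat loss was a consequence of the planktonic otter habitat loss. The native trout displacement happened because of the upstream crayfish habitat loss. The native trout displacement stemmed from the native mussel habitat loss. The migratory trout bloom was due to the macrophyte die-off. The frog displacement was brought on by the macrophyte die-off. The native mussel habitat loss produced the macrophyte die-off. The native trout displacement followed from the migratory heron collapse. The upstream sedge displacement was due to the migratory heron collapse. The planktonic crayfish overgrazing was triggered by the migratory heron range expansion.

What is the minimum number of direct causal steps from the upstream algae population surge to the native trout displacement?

Shortest chain: the upstream algae population surge → the planktonic otter habitat loss → the native mussel habitat loss → the native trout displacement.

3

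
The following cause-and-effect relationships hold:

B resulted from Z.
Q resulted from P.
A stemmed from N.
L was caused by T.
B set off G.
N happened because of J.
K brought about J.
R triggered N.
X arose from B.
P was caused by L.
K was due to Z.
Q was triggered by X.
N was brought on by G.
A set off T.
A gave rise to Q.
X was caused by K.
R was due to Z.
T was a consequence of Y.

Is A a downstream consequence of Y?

No

Y leads to T, L, P, Q; A is not among them.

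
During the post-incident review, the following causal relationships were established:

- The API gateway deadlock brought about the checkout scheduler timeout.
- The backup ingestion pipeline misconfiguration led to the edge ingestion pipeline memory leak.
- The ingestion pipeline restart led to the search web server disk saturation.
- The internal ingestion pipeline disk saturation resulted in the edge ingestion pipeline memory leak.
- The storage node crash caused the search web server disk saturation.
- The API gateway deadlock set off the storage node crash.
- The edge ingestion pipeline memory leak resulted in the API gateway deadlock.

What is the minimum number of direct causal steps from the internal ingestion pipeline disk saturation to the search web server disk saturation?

Shortest chain: the internal ingestion pipeline disk saturation → the edge ingestion pipeline memory leak → the API gateway deadlock → the storage node crash → the search web server disk saturation.

4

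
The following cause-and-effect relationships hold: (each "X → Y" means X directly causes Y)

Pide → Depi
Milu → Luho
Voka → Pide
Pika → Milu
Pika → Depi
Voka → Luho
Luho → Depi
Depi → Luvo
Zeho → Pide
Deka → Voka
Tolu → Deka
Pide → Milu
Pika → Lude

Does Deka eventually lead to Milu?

Yes

There is a causal chain: Deka → Voka → Pide → Milu.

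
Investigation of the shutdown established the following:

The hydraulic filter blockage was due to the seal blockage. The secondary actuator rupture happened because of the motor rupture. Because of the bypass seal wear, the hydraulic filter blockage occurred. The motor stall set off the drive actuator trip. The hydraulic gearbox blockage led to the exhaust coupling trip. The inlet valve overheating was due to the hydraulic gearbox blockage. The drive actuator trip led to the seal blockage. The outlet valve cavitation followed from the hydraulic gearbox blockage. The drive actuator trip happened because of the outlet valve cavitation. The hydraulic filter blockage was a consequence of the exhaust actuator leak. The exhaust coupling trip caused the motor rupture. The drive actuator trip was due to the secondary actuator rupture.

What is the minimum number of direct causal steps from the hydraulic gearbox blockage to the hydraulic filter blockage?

Shortest chain: the hydraulic gearbox blockage → the outlet valve cavitation → the drive actuator trip → the seal blockage → the hydraulic filter blockage.

4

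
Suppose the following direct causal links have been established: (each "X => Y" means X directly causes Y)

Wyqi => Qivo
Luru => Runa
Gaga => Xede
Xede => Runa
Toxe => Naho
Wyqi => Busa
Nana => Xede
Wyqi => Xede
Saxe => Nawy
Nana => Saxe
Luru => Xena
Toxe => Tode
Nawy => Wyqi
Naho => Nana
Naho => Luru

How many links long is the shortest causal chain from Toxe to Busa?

Shortest chain: Toxe → Naho → Nana → Saxe → Nawy → Wyqi → Busa.

6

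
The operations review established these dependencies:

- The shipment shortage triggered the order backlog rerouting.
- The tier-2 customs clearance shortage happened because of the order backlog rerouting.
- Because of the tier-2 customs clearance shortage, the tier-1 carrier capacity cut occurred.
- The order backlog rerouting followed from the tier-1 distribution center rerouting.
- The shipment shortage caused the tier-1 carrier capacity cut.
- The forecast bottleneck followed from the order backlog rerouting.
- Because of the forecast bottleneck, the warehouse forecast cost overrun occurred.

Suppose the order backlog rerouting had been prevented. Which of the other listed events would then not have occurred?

Downstream of the order backlog rerouting: the forecast bottleneck, the warehouse forecast cost overrun, the tier-2 customs clearance shortage, the tier-1 carrier capacity cut.
Of those, still caused via another path: the tier-1 carrier capacity cut.
The remainder have no surviving cause.

the forecast bottleneck, the tier-2 customs clearance shortage, the warehouse forecast cost overrun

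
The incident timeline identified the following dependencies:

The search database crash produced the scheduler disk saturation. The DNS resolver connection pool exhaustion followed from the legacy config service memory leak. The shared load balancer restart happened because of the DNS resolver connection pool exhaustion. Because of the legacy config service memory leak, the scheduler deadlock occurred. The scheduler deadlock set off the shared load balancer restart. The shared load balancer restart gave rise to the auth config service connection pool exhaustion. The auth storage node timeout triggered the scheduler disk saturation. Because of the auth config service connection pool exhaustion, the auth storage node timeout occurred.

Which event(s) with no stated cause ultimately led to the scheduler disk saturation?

the legacy config service memory leak, the search database crash

Tracing upstream from the scheduler disk saturation: the scheduler disk saturation ← the auth storage node timeout ← the auth config service connection pool exhaustion ← the shared load balancer restart ← the DNS resolver connection pool exhaustion ← the legacy config service memory leak.
A separate upstream branch: the scheduler disk saturation ← the search database crash.
Each of those chain origins has no stated cause.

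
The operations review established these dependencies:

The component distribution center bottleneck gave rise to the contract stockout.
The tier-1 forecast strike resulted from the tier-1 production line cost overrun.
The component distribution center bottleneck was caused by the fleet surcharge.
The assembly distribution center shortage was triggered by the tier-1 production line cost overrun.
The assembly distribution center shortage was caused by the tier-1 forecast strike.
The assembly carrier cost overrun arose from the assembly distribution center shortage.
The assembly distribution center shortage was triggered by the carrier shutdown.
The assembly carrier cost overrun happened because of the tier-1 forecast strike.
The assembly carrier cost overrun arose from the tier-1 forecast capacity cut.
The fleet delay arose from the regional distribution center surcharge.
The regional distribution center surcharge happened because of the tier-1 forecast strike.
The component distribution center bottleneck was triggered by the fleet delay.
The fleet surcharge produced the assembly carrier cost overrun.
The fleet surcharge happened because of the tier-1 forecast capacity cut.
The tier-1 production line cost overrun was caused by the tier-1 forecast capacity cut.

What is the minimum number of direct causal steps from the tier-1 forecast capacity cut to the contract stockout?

Shortest chain: the tier-1 forecast capacity cut → the fleet surcharge → the component distribution center bottleneck → the contract stockout.

3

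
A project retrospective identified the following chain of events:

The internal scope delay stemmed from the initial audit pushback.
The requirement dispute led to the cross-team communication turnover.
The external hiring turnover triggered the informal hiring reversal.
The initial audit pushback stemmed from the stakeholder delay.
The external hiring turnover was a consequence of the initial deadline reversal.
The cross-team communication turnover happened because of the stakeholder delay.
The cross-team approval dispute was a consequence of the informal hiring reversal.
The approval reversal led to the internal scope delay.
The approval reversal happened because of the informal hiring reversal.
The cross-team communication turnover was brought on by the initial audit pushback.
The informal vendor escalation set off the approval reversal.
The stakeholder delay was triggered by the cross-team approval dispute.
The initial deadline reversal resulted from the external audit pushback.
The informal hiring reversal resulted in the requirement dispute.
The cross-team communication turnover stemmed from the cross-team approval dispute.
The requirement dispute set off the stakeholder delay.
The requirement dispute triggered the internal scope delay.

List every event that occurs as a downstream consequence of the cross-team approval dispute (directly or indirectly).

Direct effects: the stakeholder delay, the cross-team communication turnover.
2 steps out: the initial audit pushback.
3 steps out: the internal scope delay.
Not reachable from it: the informal vendor escalation, the external audit pushback, the initial deadline reversal, the external hiring turnover, the informal hiring reversal, the requirement dispute, the approval reversal.

the cross-team communication turnover, the initial audit pushback, the internal scope delay, the stakeholder delay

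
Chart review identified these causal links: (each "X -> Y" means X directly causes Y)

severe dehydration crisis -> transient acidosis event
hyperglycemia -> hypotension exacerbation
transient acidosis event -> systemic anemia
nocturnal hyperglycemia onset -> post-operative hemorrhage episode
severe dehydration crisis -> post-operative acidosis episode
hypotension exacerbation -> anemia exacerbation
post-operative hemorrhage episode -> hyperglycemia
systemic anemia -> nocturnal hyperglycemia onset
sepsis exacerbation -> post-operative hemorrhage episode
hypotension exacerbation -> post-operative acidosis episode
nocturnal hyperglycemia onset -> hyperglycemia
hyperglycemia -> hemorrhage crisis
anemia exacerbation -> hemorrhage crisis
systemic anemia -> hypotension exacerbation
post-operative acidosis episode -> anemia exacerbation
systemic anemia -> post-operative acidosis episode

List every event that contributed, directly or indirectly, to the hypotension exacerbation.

Immediate causes of the hypotension exacerbation: the systemic anemia, the hyperglycemia.
Further upstream: the severe dehydration crisis, the transient acidosis event, the sepsis exacerbation, the nocturnal hyperglycemia onset, the post-operative hemorrhage episode.

the hyperglycemia, the nocturnal hyperglycemia onset, the post-operative hemorrhage episode, the sepsis exacerbation, the severe dehydration crisis, the systemic anemia, the transient acidosis event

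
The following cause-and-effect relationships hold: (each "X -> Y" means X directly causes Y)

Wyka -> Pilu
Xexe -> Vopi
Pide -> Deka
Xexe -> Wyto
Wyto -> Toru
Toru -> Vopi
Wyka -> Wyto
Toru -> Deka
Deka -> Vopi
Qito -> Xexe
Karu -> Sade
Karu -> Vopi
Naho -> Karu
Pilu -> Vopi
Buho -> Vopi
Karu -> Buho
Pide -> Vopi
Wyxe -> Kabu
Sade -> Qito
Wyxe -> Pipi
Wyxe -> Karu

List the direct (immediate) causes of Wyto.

Upstream contributors include Naho, Wyxe, Karu, Sade, Qito, but only Wyka, Xexe feed directly into Wyto.

Wyka, Xexe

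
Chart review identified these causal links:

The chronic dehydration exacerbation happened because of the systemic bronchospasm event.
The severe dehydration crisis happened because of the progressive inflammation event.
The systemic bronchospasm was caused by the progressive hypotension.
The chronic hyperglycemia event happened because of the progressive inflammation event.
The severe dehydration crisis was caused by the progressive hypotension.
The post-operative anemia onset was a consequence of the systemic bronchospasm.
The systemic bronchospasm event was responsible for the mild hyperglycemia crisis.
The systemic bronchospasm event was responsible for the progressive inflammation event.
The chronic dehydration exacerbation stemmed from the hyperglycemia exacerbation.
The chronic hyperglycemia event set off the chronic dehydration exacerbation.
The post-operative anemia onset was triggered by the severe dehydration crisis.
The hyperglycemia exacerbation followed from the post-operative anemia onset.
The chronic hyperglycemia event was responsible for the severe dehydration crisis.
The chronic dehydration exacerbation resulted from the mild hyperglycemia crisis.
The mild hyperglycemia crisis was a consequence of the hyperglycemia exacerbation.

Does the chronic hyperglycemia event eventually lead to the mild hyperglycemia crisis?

There is a causal chain: the chronic hyperglycemia event → the severe dehydration crisis → the post-operative anemia onset → the hyperglycemia exacerbation → the mild hyperglycemia crisis.

Yes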